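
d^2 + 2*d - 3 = (d - 1)*(d + 3)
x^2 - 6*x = x*(x - 6)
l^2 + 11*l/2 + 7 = (l + 2)*(l + 7/2)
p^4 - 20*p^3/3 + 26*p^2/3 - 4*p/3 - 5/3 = (p - 5)*(p - 1)^2*(p + 1/3)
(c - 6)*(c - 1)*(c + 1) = c^3 - 6*c^2 - c + 6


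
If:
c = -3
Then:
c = -3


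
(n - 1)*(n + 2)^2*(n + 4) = n^4 + 7*n^3 + 12*n^2 - 4*n - 16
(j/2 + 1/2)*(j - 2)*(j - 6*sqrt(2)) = j^3/2 - 3*sqrt(2)*j^2 - j^2/2 - j + 3*sqrt(2)*j + 6*sqrt(2)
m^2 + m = m*(m + 1)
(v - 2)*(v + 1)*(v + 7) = v^3 + 6*v^2 - 9*v - 14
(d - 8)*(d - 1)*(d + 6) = d^3 - 3*d^2 - 46*d + 48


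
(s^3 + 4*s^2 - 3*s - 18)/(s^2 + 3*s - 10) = (s^2 + 6*s + 9)/(s + 5)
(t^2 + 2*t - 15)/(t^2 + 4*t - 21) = (t + 5)/(t + 7)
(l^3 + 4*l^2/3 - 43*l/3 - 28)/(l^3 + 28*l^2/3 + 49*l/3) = (l^2 - l - 12)/(l*(l + 7))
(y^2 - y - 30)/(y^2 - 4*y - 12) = (y + 5)/(y + 2)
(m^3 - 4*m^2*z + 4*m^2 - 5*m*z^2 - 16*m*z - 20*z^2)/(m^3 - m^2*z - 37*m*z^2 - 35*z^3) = (-m^2 + 5*m*z - 4*m + 20*z)/(-m^2 + 2*m*z + 35*z^2)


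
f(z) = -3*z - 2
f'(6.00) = -3.00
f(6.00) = -20.00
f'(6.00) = -3.00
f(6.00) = -20.00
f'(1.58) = -3.00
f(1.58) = -6.74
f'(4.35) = -3.00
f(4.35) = -15.05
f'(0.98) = -3.00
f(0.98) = -4.94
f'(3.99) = -3.00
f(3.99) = -13.97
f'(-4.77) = -3.00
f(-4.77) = 12.31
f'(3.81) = -3.00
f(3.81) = -13.43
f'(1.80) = -3.00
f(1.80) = -7.40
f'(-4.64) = -3.00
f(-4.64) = 11.92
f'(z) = -3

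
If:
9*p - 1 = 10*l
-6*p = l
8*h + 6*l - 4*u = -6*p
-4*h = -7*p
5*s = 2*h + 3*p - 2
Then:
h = 7/276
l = -2/23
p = 1/69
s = -263/690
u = -4/69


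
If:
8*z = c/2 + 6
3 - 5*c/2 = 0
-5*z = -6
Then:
No Solution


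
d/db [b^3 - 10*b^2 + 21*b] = 3*b^2 - 20*b + 21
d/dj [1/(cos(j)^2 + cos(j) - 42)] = (2*cos(j) + 1)*sin(j)/(cos(j)^2 + cos(j) - 42)^2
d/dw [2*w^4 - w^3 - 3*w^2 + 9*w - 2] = 8*w^3 - 3*w^2 - 6*w + 9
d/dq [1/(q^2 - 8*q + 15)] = 2*(4 - q)/(q^2 - 8*q + 15)^2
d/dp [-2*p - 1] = -2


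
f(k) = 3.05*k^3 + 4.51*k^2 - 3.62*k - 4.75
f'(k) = 9.15*k^2 + 9.02*k - 3.62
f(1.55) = 11.83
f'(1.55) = 32.34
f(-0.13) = -4.21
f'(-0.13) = -4.64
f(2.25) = 44.68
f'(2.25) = 63.00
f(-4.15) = -130.05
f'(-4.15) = 116.53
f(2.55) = 65.92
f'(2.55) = 78.88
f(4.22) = 289.50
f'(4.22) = 197.39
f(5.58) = 645.39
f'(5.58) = 331.61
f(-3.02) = -36.69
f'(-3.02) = 52.59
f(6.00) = 794.69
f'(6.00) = 379.90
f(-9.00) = -1830.31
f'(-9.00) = 656.35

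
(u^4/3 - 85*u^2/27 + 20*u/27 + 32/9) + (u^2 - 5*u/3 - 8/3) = u^4/3 - 58*u^2/27 - 25*u/27 + 8/9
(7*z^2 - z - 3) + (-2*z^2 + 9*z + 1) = 5*z^2 + 8*z - 2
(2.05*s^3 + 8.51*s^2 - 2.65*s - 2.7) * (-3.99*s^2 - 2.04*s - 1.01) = -8.1795*s^5 - 38.1369*s^4 - 8.8574*s^3 + 7.5839*s^2 + 8.1845*s + 2.727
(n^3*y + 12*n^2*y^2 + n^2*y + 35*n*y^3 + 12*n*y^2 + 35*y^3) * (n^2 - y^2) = n^5*y + 12*n^4*y^2 + n^4*y + 34*n^3*y^3 + 12*n^3*y^2 - 12*n^2*y^4 + 34*n^2*y^3 - 35*n*y^5 - 12*n*y^4 - 35*y^5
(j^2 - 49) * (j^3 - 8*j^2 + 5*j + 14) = j^5 - 8*j^4 - 44*j^3 + 406*j^2 - 245*j - 686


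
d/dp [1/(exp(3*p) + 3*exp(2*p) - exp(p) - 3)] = (-3*exp(2*p) - 6*exp(p) + 1)*exp(p)/(exp(3*p) + 3*exp(2*p) - exp(p) - 3)^2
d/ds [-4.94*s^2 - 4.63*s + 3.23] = -9.88*s - 4.63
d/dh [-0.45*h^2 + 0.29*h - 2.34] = 0.29 - 0.9*h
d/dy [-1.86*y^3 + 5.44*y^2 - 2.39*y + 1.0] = -5.58*y^2 + 10.88*y - 2.39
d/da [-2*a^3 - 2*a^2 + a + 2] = -6*a^2 - 4*a + 1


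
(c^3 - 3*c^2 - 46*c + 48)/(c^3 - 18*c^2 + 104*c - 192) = (c^2 + 5*c - 6)/(c^2 - 10*c + 24)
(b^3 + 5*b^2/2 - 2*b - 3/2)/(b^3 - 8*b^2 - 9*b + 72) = (2*b^2 - b - 1)/(2*(b^2 - 11*b + 24))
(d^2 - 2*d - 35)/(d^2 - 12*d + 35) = (d + 5)/(d - 5)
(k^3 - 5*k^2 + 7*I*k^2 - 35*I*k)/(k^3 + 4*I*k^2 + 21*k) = (k - 5)/(k - 3*I)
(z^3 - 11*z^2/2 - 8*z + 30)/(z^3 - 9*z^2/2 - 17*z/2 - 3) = (2*z^2 + z - 10)/(2*z^2 + 3*z + 1)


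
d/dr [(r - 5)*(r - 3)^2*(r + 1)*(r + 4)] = 5*r^4 - 24*r^3 - 36*r^2 + 212*r - 69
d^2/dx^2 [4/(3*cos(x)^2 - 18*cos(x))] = 2*(-2*(1 - cos(2*x))^2 - 45*cos(x) - 38*cos(2*x) + 9*cos(3*x) + 114)/(3*(cos(x) - 6)^3*cos(x)^3)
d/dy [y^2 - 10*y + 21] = 2*y - 10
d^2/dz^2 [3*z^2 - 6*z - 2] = 6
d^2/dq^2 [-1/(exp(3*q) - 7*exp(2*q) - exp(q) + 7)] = (-2*(-3*exp(2*q) + 14*exp(q) + 1)^2*exp(q) + (9*exp(2*q) - 28*exp(q) - 1)*(exp(3*q) - 7*exp(2*q) - exp(q) + 7))*exp(q)/(exp(3*q) - 7*exp(2*q) - exp(q) + 7)^3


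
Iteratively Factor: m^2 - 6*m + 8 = (m - 4)*(m - 2)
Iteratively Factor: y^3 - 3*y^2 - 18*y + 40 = (y - 5)*(y^2 + 2*y - 8) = (y - 5)*(y - 2)*(y + 4)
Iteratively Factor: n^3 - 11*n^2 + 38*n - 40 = (n - 5)*(n^2 - 6*n + 8) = (n - 5)*(n - 2)*(n - 4)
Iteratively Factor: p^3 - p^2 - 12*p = (p - 4)*(p^2 + 3*p) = (p - 4)*(p + 3)*(p)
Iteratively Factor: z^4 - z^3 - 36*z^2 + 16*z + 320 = (z + 4)*(z^3 - 5*z^2 - 16*z + 80) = (z - 4)*(z + 4)*(z^2 - z - 20) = (z - 4)*(z + 4)^2*(z - 5)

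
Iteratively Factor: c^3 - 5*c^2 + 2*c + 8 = (c - 4)*(c^2 - c - 2) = (c - 4)*(c + 1)*(c - 2)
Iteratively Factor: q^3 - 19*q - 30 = (q + 2)*(q^2 - 2*q - 15) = (q - 5)*(q + 2)*(q + 3)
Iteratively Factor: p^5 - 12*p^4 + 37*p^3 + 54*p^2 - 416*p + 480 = (p - 2)*(p^4 - 10*p^3 + 17*p^2 + 88*p - 240) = (p - 4)*(p - 2)*(p^3 - 6*p^2 - 7*p + 60) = (p - 4)^2*(p - 2)*(p^2 - 2*p - 15) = (p - 4)^2*(p - 2)*(p + 3)*(p - 5)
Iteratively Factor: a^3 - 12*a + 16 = (a - 2)*(a^2 + 2*a - 8) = (a - 2)*(a + 4)*(a - 2)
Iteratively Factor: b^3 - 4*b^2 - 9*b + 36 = (b - 4)*(b^2 - 9) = (b - 4)*(b + 3)*(b - 3)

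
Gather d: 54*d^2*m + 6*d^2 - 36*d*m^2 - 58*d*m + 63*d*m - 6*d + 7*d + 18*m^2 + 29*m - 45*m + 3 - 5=d^2*(54*m + 6) + d*(-36*m^2 + 5*m + 1) + 18*m^2 - 16*m - 2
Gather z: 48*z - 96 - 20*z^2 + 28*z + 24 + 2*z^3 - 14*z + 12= 2*z^3 - 20*z^2 + 62*z - 60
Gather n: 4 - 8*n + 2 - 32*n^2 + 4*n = -32*n^2 - 4*n + 6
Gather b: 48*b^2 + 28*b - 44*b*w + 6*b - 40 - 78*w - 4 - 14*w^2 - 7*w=48*b^2 + b*(34 - 44*w) - 14*w^2 - 85*w - 44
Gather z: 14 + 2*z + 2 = 2*z + 16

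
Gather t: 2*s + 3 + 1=2*s + 4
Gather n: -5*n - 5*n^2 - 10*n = -5*n^2 - 15*n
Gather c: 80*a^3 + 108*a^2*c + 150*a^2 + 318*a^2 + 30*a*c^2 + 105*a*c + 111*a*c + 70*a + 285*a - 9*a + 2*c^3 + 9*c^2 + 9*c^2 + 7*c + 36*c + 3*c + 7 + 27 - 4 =80*a^3 + 468*a^2 + 346*a + 2*c^3 + c^2*(30*a + 18) + c*(108*a^2 + 216*a + 46) + 30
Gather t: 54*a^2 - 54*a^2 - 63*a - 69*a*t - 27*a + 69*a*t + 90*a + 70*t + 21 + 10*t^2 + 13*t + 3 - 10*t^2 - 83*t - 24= 0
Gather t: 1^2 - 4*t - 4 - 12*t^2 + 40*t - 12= -12*t^2 + 36*t - 15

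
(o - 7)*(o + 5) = o^2 - 2*o - 35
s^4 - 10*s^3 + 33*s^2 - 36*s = s*(s - 4)*(s - 3)^2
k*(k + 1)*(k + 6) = k^3 + 7*k^2 + 6*k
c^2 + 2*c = c*(c + 2)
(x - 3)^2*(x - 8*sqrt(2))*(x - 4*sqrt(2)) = x^4 - 12*sqrt(2)*x^3 - 6*x^3 + 73*x^2 + 72*sqrt(2)*x^2 - 384*x - 108*sqrt(2)*x + 576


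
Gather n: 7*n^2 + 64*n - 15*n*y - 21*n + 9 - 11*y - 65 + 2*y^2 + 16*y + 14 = 7*n^2 + n*(43 - 15*y) + 2*y^2 + 5*y - 42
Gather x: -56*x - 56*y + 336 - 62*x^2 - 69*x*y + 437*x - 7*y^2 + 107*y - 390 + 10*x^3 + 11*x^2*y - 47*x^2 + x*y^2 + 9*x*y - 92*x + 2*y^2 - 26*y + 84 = 10*x^3 + x^2*(11*y - 109) + x*(y^2 - 60*y + 289) - 5*y^2 + 25*y + 30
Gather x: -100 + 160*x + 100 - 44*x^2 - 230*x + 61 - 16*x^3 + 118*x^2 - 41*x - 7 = -16*x^3 + 74*x^2 - 111*x + 54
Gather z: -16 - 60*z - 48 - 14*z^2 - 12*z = -14*z^2 - 72*z - 64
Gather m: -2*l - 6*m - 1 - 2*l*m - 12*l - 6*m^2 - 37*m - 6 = -14*l - 6*m^2 + m*(-2*l - 43) - 7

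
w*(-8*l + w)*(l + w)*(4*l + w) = -32*l^3*w - 36*l^2*w^2 - 3*l*w^3 + w^4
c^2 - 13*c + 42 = (c - 7)*(c - 6)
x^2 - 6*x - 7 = (x - 7)*(x + 1)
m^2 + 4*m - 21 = (m - 3)*(m + 7)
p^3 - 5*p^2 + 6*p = p*(p - 3)*(p - 2)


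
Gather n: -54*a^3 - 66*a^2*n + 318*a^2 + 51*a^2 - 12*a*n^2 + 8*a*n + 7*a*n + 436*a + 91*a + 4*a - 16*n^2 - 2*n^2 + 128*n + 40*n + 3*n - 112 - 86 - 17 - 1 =-54*a^3 + 369*a^2 + 531*a + n^2*(-12*a - 18) + n*(-66*a^2 + 15*a + 171) - 216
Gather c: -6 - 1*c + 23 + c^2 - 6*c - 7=c^2 - 7*c + 10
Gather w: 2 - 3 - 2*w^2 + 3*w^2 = w^2 - 1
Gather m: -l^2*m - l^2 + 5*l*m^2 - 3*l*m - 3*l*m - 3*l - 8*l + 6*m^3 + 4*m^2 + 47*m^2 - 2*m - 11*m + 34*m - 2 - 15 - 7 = -l^2 - 11*l + 6*m^3 + m^2*(5*l + 51) + m*(-l^2 - 6*l + 21) - 24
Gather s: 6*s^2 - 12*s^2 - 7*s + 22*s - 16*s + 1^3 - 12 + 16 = -6*s^2 - s + 5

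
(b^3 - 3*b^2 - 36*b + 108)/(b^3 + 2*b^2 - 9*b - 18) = (b^2 - 36)/(b^2 + 5*b + 6)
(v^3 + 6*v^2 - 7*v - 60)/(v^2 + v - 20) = (v^2 + v - 12)/(v - 4)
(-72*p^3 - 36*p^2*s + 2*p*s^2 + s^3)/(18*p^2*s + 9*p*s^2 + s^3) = (-12*p^2 - 4*p*s + s^2)/(s*(3*p + s))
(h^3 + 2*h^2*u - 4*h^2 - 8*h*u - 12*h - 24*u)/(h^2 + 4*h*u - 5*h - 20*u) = (h^3 + 2*h^2*u - 4*h^2 - 8*h*u - 12*h - 24*u)/(h^2 + 4*h*u - 5*h - 20*u)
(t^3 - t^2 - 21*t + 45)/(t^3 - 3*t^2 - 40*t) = (t^2 - 6*t + 9)/(t*(t - 8))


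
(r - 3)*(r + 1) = r^2 - 2*r - 3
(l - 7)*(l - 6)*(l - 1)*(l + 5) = l^4 - 9*l^3 - 15*l^2 + 233*l - 210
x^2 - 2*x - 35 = (x - 7)*(x + 5)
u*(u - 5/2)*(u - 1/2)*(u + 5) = u^4 + 2*u^3 - 55*u^2/4 + 25*u/4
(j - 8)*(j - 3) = j^2 - 11*j + 24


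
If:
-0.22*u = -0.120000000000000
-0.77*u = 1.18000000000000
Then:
No Solution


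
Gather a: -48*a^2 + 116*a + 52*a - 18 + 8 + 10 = -48*a^2 + 168*a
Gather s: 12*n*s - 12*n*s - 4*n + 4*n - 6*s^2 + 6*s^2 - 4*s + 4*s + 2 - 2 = 0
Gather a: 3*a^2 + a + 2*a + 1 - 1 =3*a^2 + 3*a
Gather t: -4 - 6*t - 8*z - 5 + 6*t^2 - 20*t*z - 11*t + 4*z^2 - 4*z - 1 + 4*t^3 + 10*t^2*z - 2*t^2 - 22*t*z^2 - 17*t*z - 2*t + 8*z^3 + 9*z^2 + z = 4*t^3 + t^2*(10*z + 4) + t*(-22*z^2 - 37*z - 19) + 8*z^3 + 13*z^2 - 11*z - 10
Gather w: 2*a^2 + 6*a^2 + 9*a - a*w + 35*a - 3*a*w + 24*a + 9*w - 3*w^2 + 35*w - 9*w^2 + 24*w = 8*a^2 + 68*a - 12*w^2 + w*(68 - 4*a)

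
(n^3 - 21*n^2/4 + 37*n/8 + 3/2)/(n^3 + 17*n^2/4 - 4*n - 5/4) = (n^2 - 11*n/2 + 6)/(n^2 + 4*n - 5)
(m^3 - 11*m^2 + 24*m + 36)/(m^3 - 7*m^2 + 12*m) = (m^3 - 11*m^2 + 24*m + 36)/(m*(m^2 - 7*m + 12))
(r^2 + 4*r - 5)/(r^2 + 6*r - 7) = (r + 5)/(r + 7)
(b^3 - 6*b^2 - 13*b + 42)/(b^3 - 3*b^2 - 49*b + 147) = (b^2 + b - 6)/(b^2 + 4*b - 21)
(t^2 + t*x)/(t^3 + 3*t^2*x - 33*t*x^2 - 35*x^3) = t/(t^2 + 2*t*x - 35*x^2)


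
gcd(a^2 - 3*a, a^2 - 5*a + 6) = a - 3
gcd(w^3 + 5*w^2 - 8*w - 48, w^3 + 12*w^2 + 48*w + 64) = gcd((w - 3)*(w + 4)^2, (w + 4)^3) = w^2 + 8*w + 16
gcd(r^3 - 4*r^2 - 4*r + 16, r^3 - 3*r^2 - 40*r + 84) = r - 2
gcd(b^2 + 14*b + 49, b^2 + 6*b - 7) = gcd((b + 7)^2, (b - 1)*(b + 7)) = b + 7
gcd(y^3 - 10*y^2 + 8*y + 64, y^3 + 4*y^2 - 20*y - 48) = y^2 - 2*y - 8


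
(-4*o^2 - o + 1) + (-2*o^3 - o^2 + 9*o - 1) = -2*o^3 - 5*o^2 + 8*o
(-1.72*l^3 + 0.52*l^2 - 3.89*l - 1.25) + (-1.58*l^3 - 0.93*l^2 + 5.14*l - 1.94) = -3.3*l^3 - 0.41*l^2 + 1.25*l - 3.19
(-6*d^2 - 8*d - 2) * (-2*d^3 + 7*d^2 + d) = 12*d^5 - 26*d^4 - 58*d^3 - 22*d^2 - 2*d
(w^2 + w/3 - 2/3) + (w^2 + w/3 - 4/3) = 2*w^2 + 2*w/3 - 2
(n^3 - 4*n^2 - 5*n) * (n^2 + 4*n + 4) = n^5 - 17*n^3 - 36*n^2 - 20*n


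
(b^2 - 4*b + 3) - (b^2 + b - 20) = 23 - 5*b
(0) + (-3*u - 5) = -3*u - 5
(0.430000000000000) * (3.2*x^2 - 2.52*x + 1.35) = 1.376*x^2 - 1.0836*x + 0.5805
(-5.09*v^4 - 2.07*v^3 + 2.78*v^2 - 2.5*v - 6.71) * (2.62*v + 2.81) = -13.3358*v^5 - 19.7263*v^4 + 1.4669*v^3 + 1.2618*v^2 - 24.6052*v - 18.8551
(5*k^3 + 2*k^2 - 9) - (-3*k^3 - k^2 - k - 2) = 8*k^3 + 3*k^2 + k - 7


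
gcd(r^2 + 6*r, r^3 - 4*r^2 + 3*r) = r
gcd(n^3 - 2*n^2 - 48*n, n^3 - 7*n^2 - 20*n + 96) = n - 8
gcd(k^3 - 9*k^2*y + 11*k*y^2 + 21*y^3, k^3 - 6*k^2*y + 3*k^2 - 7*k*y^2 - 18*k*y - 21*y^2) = -k^2 + 6*k*y + 7*y^2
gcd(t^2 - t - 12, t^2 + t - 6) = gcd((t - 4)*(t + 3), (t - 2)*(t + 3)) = t + 3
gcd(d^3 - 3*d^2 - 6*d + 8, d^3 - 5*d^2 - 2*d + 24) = d^2 - 2*d - 8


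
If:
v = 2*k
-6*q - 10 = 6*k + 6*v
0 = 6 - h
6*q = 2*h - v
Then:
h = 6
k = -11/8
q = 59/24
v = -11/4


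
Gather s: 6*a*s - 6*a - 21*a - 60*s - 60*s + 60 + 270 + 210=-27*a + s*(6*a - 120) + 540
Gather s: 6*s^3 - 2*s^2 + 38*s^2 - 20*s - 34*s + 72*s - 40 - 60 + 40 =6*s^3 + 36*s^2 + 18*s - 60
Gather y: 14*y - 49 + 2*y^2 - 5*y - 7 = 2*y^2 + 9*y - 56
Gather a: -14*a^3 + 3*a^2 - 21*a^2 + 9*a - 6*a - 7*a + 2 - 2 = -14*a^3 - 18*a^2 - 4*a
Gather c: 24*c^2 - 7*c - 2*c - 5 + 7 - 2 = 24*c^2 - 9*c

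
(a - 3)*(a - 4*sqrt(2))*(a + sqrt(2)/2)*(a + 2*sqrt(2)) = a^4 - 3*a^3 - 3*sqrt(2)*a^3/2 - 18*a^2 + 9*sqrt(2)*a^2/2 - 8*sqrt(2)*a + 54*a + 24*sqrt(2)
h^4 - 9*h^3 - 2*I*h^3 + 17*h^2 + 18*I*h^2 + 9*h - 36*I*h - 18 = (h - 6)*(h - 3)*(h - I)^2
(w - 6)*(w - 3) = w^2 - 9*w + 18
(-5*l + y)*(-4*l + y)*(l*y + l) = 20*l^3*y + 20*l^3 - 9*l^2*y^2 - 9*l^2*y + l*y^3 + l*y^2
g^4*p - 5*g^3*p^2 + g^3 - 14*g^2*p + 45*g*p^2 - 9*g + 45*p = (g - 3)*(g + 3)*(g - 5*p)*(g*p + 1)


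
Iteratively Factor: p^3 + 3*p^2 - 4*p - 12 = (p + 2)*(p^2 + p - 6) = (p - 2)*(p + 2)*(p + 3)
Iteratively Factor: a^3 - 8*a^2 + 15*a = (a - 5)*(a^2 - 3*a) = (a - 5)*(a - 3)*(a)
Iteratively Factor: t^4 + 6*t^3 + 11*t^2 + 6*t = (t + 3)*(t^3 + 3*t^2 + 2*t) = (t + 1)*(t + 3)*(t^2 + 2*t) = (t + 1)*(t + 2)*(t + 3)*(t)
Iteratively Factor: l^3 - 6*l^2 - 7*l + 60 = (l - 4)*(l^2 - 2*l - 15) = (l - 5)*(l - 4)*(l + 3)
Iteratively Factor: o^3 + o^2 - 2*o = (o - 1)*(o^2 + 2*o) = o*(o - 1)*(o + 2)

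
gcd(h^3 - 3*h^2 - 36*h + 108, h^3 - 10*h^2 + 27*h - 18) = h^2 - 9*h + 18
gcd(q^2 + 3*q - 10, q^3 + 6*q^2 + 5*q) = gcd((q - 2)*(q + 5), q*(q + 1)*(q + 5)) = q + 5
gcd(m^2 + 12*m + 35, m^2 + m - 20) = m + 5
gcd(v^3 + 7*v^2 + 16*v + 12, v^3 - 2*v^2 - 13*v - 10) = v + 2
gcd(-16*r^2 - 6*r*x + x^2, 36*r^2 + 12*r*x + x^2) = 1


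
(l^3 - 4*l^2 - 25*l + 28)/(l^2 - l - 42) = (l^2 + 3*l - 4)/(l + 6)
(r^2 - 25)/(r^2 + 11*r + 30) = (r - 5)/(r + 6)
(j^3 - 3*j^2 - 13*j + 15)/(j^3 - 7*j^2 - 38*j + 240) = (j^2 + 2*j - 3)/(j^2 - 2*j - 48)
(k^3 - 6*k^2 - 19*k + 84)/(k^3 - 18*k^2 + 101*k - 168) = (k + 4)/(k - 8)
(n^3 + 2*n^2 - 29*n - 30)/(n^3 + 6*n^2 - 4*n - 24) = (n^2 - 4*n - 5)/(n^2 - 4)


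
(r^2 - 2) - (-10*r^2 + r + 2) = 11*r^2 - r - 4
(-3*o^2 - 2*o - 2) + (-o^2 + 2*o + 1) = -4*o^2 - 1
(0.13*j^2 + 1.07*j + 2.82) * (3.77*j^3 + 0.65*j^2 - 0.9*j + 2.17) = 0.4901*j^5 + 4.1184*j^4 + 11.2099*j^3 + 1.1521*j^2 - 0.2161*j + 6.1194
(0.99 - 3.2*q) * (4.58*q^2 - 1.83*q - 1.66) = -14.656*q^3 + 10.3902*q^2 + 3.5003*q - 1.6434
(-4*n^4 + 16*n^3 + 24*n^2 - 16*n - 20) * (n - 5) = -4*n^5 + 36*n^4 - 56*n^3 - 136*n^2 + 60*n + 100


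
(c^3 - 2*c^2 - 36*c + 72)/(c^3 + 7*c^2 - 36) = (c - 6)/(c + 3)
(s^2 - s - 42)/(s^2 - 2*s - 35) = (s + 6)/(s + 5)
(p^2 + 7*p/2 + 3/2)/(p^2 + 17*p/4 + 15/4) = 2*(2*p + 1)/(4*p + 5)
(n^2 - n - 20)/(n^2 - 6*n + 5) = (n + 4)/(n - 1)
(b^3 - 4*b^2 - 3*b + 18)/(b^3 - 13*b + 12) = (b^2 - b - 6)/(b^2 + 3*b - 4)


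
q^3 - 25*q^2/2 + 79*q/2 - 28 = (q - 8)*(q - 7/2)*(q - 1)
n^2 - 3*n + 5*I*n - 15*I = (n - 3)*(n + 5*I)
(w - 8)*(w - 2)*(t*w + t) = t*w^3 - 9*t*w^2 + 6*t*w + 16*t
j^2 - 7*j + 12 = (j - 4)*(j - 3)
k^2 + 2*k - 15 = (k - 3)*(k + 5)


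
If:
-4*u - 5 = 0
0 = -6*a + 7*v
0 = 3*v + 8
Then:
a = -28/9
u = -5/4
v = -8/3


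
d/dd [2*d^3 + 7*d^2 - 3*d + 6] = 6*d^2 + 14*d - 3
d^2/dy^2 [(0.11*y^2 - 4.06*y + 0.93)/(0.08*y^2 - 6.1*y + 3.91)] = (0.0553920000000001*y^3 - 0.170736000000002*y^2 + 4.89676799999995*y - 121.677946)/(0.000512*y^6 - 0.11712*y^5 + 9.005472*y^4 - 238.42948*y^3 + 440.142444*y^2 - 279.77223*y + 59.776471)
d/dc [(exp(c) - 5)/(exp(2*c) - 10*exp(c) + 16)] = (-2*(exp(c) - 5)^2 + exp(2*c) - 10*exp(c) + 16)*exp(c)/(exp(2*c) - 10*exp(c) + 16)^2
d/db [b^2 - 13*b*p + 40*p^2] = 2*b - 13*p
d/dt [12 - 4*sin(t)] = -4*cos(t)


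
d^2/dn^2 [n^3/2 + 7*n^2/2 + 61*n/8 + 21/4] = 3*n + 7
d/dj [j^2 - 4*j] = 2*j - 4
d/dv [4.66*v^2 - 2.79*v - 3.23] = 9.32*v - 2.79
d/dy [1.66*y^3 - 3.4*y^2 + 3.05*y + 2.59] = 4.98*y^2 - 6.8*y + 3.05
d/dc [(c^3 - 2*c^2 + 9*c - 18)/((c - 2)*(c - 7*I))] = (c^2 - 14*I*c - 9)/(c^2 - 14*I*c - 49)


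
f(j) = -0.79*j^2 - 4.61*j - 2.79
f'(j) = -1.58*j - 4.61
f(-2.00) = 3.27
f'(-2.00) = -1.45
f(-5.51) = -1.37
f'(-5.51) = 4.10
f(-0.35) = -1.27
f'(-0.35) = -4.06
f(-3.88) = 3.20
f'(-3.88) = 1.52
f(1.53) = -11.69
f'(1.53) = -7.03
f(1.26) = -9.85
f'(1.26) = -6.60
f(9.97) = -127.28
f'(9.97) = -20.36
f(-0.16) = -2.07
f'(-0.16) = -4.36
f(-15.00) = -111.39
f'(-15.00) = 19.09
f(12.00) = -171.87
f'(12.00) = -23.57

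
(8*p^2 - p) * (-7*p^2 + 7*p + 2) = -56*p^4 + 63*p^3 + 9*p^2 - 2*p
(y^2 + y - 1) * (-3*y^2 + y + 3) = -3*y^4 - 2*y^3 + 7*y^2 + 2*y - 3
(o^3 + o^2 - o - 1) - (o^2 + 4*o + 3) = o^3 - 5*o - 4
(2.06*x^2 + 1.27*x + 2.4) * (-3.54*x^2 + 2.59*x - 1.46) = -7.2924*x^4 + 0.8396*x^3 - 8.2143*x^2 + 4.3618*x - 3.504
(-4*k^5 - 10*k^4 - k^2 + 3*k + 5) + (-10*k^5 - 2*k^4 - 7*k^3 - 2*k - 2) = -14*k^5 - 12*k^4 - 7*k^3 - k^2 + k + 3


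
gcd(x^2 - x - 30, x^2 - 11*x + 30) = x - 6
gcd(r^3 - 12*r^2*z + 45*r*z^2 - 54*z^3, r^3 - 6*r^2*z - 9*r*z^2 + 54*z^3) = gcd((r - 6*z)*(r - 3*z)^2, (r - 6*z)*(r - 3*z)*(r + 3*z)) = r^2 - 9*r*z + 18*z^2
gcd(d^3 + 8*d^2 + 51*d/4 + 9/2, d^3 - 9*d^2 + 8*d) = 1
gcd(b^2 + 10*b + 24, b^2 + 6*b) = b + 6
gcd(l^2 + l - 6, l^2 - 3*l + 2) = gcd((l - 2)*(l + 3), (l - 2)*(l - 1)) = l - 2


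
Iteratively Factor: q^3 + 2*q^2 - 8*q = (q)*(q^2 + 2*q - 8) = q*(q + 4)*(q - 2)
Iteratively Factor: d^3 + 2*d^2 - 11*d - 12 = (d + 1)*(d^2 + d - 12) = (d + 1)*(d + 4)*(d - 3)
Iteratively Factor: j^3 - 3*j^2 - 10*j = (j + 2)*(j^2 - 5*j) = j*(j + 2)*(j - 5)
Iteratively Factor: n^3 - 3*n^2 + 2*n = (n - 2)*(n^2 - n) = n*(n - 2)*(n - 1)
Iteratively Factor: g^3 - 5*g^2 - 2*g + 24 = (g - 4)*(g^2 - g - 6) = (g - 4)*(g + 2)*(g - 3)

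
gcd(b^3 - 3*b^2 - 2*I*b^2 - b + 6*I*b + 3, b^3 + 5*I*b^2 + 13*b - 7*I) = b^2 - 2*I*b - 1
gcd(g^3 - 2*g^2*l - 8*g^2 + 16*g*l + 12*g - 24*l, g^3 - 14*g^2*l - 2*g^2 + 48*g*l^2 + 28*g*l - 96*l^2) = g - 2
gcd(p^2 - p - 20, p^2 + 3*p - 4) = p + 4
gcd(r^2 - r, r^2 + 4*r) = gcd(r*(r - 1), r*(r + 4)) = r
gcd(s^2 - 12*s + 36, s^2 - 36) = s - 6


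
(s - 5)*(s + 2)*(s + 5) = s^3 + 2*s^2 - 25*s - 50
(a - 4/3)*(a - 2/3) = a^2 - 2*a + 8/9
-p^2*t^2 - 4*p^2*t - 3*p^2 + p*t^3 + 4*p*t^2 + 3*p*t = (-p + t)*(t + 3)*(p*t + p)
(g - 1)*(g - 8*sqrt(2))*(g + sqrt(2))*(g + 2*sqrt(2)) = g^4 - 5*sqrt(2)*g^3 - g^3 - 44*g^2 + 5*sqrt(2)*g^2 - 32*sqrt(2)*g + 44*g + 32*sqrt(2)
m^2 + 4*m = m*(m + 4)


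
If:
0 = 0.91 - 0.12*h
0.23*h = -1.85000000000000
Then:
No Solution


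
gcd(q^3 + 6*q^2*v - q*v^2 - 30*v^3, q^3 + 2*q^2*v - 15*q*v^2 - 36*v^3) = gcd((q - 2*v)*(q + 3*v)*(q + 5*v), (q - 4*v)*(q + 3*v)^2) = q + 3*v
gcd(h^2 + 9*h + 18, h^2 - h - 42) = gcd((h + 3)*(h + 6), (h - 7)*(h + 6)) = h + 6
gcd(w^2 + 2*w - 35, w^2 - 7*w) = 1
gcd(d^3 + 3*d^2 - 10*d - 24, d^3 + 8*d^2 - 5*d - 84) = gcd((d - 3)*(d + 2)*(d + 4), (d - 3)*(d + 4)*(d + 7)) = d^2 + d - 12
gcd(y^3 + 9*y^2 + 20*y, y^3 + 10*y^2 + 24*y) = y^2 + 4*y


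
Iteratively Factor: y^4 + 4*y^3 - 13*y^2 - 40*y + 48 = (y + 4)*(y^3 - 13*y + 12) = (y - 1)*(y + 4)*(y^2 + y - 12) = (y - 1)*(y + 4)^2*(y - 3)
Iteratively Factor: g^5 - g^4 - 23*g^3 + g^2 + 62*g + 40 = (g - 2)*(g^4 + g^3 - 21*g^2 - 41*g - 20) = (g - 2)*(g + 1)*(g^3 - 21*g - 20) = (g - 5)*(g - 2)*(g + 1)*(g^2 + 5*g + 4) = (g - 5)*(g - 2)*(g + 1)^2*(g + 4)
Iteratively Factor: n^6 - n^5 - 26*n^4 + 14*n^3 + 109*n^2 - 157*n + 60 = (n + 4)*(n^5 - 5*n^4 - 6*n^3 + 38*n^2 - 43*n + 15) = (n - 5)*(n + 4)*(n^4 - 6*n^2 + 8*n - 3) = (n - 5)*(n - 1)*(n + 4)*(n^3 + n^2 - 5*n + 3) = (n - 5)*(n - 1)^2*(n + 4)*(n^2 + 2*n - 3) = (n - 5)*(n - 1)^2*(n + 3)*(n + 4)*(n - 1)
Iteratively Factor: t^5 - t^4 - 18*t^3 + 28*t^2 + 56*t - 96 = (t - 2)*(t^4 + t^3 - 16*t^2 - 4*t + 48) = (t - 3)*(t - 2)*(t^3 + 4*t^2 - 4*t - 16) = (t - 3)*(t - 2)^2*(t^2 + 6*t + 8) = (t - 3)*(t - 2)^2*(t + 4)*(t + 2)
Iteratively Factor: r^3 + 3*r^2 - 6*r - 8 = (r - 2)*(r^2 + 5*r + 4) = (r - 2)*(r + 1)*(r + 4)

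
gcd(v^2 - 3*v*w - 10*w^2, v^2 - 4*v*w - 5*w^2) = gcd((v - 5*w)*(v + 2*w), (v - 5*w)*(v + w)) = v - 5*w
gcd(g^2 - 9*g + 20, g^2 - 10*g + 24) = g - 4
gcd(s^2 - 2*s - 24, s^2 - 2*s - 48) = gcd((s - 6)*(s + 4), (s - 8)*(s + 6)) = 1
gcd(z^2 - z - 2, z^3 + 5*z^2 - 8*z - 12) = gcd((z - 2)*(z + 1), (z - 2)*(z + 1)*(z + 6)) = z^2 - z - 2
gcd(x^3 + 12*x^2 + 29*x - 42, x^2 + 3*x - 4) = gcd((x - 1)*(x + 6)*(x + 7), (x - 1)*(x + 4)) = x - 1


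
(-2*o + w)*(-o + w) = 2*o^2 - 3*o*w + w^2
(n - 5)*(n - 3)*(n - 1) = n^3 - 9*n^2 + 23*n - 15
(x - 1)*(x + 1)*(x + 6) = x^3 + 6*x^2 - x - 6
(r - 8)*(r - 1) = r^2 - 9*r + 8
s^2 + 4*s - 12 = (s - 2)*(s + 6)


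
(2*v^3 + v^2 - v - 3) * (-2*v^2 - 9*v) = -4*v^5 - 20*v^4 - 7*v^3 + 15*v^2 + 27*v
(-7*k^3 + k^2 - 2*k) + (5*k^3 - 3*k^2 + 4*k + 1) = -2*k^3 - 2*k^2 + 2*k + 1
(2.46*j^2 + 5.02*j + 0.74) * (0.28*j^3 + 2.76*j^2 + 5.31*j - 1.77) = 0.6888*j^5 + 8.1952*j^4 + 27.125*j^3 + 24.3444*j^2 - 4.956*j - 1.3098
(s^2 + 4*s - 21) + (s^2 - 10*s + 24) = 2*s^2 - 6*s + 3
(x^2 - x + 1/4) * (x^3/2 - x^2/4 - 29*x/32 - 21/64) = x^5/2 - 3*x^4/4 - 17*x^3/32 + 33*x^2/64 + 13*x/128 - 21/256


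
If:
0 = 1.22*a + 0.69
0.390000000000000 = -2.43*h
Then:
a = -0.57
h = -0.16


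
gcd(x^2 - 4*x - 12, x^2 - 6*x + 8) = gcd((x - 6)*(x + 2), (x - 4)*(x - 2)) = 1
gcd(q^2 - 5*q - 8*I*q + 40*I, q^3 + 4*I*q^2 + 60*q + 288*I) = q - 8*I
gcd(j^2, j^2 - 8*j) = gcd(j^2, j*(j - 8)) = j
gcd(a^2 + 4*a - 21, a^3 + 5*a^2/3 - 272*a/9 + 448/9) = a + 7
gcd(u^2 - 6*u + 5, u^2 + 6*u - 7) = u - 1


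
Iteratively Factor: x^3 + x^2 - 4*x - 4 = (x + 1)*(x^2 - 4) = (x - 2)*(x + 1)*(x + 2)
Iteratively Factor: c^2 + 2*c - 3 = (c + 3)*(c - 1)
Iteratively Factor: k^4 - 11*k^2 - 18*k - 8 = (k - 4)*(k^3 + 4*k^2 + 5*k + 2) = (k - 4)*(k + 1)*(k^2 + 3*k + 2) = (k - 4)*(k + 1)*(k + 2)*(k + 1)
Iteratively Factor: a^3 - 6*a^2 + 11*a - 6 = (a - 1)*(a^2 - 5*a + 6) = (a - 2)*(a - 1)*(a - 3)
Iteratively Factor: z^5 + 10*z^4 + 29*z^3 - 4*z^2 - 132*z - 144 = (z - 2)*(z^4 + 12*z^3 + 53*z^2 + 102*z + 72) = (z - 2)*(z + 3)*(z^3 + 9*z^2 + 26*z + 24) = (z - 2)*(z + 3)^2*(z^2 + 6*z + 8) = (z - 2)*(z + 2)*(z + 3)^2*(z + 4)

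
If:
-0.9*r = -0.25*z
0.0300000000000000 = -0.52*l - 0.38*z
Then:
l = -0.730769230769231*z - 0.0576923076923077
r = 0.277777777777778*z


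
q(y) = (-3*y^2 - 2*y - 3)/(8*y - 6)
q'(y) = (-6*y - 2)/(8*y - 6) - 8*(-3*y^2 - 2*y - 3)/(8*y - 6)^2 = 3*(-2*y^2 + 3*y + 3)/(16*y^2 - 24*y + 9)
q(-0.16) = 0.38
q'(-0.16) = 0.56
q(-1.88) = 0.47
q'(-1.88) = -0.26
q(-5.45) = 1.64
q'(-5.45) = -0.35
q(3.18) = -2.04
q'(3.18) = -0.24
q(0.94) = -4.95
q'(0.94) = 21.05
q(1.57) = -2.06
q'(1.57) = 0.78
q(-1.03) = 0.29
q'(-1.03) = -0.13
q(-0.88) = 0.27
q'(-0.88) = -0.08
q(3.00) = -2.00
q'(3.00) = -0.22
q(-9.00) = 2.92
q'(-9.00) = -0.37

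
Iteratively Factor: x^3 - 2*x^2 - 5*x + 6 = (x - 3)*(x^2 + x - 2) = (x - 3)*(x - 1)*(x + 2)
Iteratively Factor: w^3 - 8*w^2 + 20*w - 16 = (w - 4)*(w^2 - 4*w + 4) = (w - 4)*(w - 2)*(w - 2)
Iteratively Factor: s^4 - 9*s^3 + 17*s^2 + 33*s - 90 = (s - 3)*(s^3 - 6*s^2 - s + 30) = (s - 3)*(s + 2)*(s^2 - 8*s + 15) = (s - 3)^2*(s + 2)*(s - 5)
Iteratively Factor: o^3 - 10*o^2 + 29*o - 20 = (o - 1)*(o^2 - 9*o + 20) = (o - 5)*(o - 1)*(o - 4)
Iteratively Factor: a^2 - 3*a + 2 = (a - 2)*(a - 1)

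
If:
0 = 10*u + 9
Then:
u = -9/10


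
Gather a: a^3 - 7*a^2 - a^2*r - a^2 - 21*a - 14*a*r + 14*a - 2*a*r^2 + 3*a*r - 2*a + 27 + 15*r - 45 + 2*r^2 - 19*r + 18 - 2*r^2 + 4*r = a^3 + a^2*(-r - 8) + a*(-2*r^2 - 11*r - 9)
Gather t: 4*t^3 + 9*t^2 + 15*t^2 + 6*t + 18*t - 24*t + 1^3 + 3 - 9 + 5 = 4*t^3 + 24*t^2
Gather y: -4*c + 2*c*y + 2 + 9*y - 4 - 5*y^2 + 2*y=-4*c - 5*y^2 + y*(2*c + 11) - 2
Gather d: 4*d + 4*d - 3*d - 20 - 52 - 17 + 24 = 5*d - 65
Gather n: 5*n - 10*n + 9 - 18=-5*n - 9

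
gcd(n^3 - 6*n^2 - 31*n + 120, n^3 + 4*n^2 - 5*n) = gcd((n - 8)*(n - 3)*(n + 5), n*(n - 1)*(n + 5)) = n + 5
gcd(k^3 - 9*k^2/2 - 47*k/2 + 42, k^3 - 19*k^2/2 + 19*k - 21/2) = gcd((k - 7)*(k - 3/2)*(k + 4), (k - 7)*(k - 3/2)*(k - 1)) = k^2 - 17*k/2 + 21/2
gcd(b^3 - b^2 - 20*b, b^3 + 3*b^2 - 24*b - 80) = b^2 - b - 20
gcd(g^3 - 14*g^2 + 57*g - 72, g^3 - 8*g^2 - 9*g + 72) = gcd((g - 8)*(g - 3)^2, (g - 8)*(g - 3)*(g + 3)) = g^2 - 11*g + 24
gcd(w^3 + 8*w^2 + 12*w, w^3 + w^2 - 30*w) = w^2 + 6*w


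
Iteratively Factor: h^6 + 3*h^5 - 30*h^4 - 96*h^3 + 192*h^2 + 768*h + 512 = (h + 2)*(h^5 + h^4 - 32*h^3 - 32*h^2 + 256*h + 256) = (h + 2)*(h + 4)*(h^4 - 3*h^3 - 20*h^2 + 48*h + 64) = (h + 2)*(h + 4)^2*(h^3 - 7*h^2 + 8*h + 16) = (h - 4)*(h + 2)*(h + 4)^2*(h^2 - 3*h - 4) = (h - 4)^2*(h + 2)*(h + 4)^2*(h + 1)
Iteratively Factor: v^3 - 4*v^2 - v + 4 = (v + 1)*(v^2 - 5*v + 4) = (v - 4)*(v + 1)*(v - 1)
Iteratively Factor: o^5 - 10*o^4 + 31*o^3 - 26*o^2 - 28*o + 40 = (o - 2)*(o^4 - 8*o^3 + 15*o^2 + 4*o - 20) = (o - 2)*(o + 1)*(o^3 - 9*o^2 + 24*o - 20) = (o - 2)^2*(o + 1)*(o^2 - 7*o + 10) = (o - 5)*(o - 2)^2*(o + 1)*(o - 2)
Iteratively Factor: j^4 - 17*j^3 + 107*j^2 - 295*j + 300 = (j - 5)*(j^3 - 12*j^2 + 47*j - 60) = (j - 5)*(j - 3)*(j^2 - 9*j + 20) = (j - 5)^2*(j - 3)*(j - 4)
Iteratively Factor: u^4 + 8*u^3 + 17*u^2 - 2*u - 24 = (u + 3)*(u^3 + 5*u^2 + 2*u - 8) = (u + 2)*(u + 3)*(u^2 + 3*u - 4) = (u + 2)*(u + 3)*(u + 4)*(u - 1)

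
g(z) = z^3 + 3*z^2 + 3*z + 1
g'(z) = 3*z^2 + 6*z + 3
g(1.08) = 9.00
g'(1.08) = 12.98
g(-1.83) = -0.57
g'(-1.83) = 2.07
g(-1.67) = -0.30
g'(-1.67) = 1.35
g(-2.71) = -5.00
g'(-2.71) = 8.77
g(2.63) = 47.83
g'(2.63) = 39.53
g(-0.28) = 0.37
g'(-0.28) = 1.56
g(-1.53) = -0.15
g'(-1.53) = 0.84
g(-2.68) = -4.74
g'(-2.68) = 8.47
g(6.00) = 343.00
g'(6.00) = 147.00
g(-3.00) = -8.00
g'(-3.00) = 12.00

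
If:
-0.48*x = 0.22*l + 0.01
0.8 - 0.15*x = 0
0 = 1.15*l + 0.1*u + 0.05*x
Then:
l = -11.68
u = 131.67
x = 5.33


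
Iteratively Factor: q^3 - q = (q + 1)*(q^2 - q) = q*(q + 1)*(q - 1)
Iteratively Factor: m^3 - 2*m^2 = (m)*(m^2 - 2*m) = m*(m - 2)*(m)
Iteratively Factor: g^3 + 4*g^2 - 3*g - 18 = (g + 3)*(g^2 + g - 6) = (g - 2)*(g + 3)*(g + 3)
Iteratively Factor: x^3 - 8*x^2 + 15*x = (x)*(x^2 - 8*x + 15) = x*(x - 5)*(x - 3)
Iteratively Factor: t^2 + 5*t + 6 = (t + 2)*(t + 3)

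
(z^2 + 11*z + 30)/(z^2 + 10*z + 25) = (z + 6)/(z + 5)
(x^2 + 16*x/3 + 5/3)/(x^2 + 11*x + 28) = (3*x^2 + 16*x + 5)/(3*(x^2 + 11*x + 28))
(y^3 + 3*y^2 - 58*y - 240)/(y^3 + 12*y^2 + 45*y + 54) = (y^2 - 3*y - 40)/(y^2 + 6*y + 9)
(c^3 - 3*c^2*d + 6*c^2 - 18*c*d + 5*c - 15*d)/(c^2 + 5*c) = c - 3*d + 1 - 3*d/c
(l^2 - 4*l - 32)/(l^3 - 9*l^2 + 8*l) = (l + 4)/(l*(l - 1))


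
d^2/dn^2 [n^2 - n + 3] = 2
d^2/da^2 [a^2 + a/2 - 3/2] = 2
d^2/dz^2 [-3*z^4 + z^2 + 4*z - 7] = 2 - 36*z^2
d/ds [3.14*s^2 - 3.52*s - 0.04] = 6.28*s - 3.52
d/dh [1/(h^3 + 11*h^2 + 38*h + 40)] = (-3*h^2 - 22*h - 38)/(h^3 + 11*h^2 + 38*h + 40)^2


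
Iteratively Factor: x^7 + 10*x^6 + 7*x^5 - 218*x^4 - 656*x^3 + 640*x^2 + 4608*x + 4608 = (x + 2)*(x^6 + 8*x^5 - 9*x^4 - 200*x^3 - 256*x^2 + 1152*x + 2304) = (x + 2)*(x + 4)*(x^5 + 4*x^4 - 25*x^3 - 100*x^2 + 144*x + 576) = (x - 4)*(x + 2)*(x + 4)*(x^4 + 8*x^3 + 7*x^2 - 72*x - 144) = (x - 4)*(x - 3)*(x + 2)*(x + 4)*(x^3 + 11*x^2 + 40*x + 48) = (x - 4)*(x - 3)*(x + 2)*(x + 4)^2*(x^2 + 7*x + 12) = (x - 4)*(x - 3)*(x + 2)*(x + 3)*(x + 4)^2*(x + 4)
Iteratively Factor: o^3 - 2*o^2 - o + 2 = (o - 1)*(o^2 - o - 2) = (o - 1)*(o + 1)*(o - 2)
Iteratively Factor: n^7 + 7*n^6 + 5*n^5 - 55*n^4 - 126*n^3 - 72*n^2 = (n + 1)*(n^6 + 6*n^5 - n^4 - 54*n^3 - 72*n^2) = n*(n + 1)*(n^5 + 6*n^4 - n^3 - 54*n^2 - 72*n) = n*(n + 1)*(n + 3)*(n^4 + 3*n^3 - 10*n^2 - 24*n) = n*(n - 3)*(n + 1)*(n + 3)*(n^3 + 6*n^2 + 8*n) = n*(n - 3)*(n + 1)*(n + 3)*(n + 4)*(n^2 + 2*n) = n*(n - 3)*(n + 1)*(n + 2)*(n + 3)*(n + 4)*(n)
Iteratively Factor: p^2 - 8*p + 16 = (p - 4)*(p - 4)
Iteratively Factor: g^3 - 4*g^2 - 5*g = (g - 5)*(g^2 + g) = (g - 5)*(g + 1)*(g)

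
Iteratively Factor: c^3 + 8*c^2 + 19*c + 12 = (c + 4)*(c^2 + 4*c + 3) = (c + 1)*(c + 4)*(c + 3)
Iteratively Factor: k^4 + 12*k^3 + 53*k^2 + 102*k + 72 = (k + 3)*(k^3 + 9*k^2 + 26*k + 24) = (k + 2)*(k + 3)*(k^2 + 7*k + 12) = (k + 2)*(k + 3)^2*(k + 4)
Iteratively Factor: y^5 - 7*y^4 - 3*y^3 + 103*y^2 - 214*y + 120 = (y - 2)*(y^4 - 5*y^3 - 13*y^2 + 77*y - 60) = (y - 2)*(y - 1)*(y^3 - 4*y^2 - 17*y + 60) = (y - 2)*(y - 1)*(y + 4)*(y^2 - 8*y + 15) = (y - 3)*(y - 2)*(y - 1)*(y + 4)*(y - 5)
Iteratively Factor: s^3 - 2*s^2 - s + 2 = (s + 1)*(s^2 - 3*s + 2) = (s - 1)*(s + 1)*(s - 2)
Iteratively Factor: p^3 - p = (p + 1)*(p^2 - p) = (p - 1)*(p + 1)*(p)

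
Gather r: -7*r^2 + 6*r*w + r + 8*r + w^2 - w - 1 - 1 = -7*r^2 + r*(6*w + 9) + w^2 - w - 2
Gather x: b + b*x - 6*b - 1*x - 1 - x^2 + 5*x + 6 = -5*b - x^2 + x*(b + 4) + 5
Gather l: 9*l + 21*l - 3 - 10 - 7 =30*l - 20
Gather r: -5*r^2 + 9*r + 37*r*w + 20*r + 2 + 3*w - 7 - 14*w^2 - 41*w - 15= -5*r^2 + r*(37*w + 29) - 14*w^2 - 38*w - 20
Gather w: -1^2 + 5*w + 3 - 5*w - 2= 0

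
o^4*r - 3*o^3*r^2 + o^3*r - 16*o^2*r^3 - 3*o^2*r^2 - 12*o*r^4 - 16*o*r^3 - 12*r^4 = (o - 6*r)*(o + r)*(o + 2*r)*(o*r + r)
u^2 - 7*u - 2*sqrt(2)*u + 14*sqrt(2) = (u - 7)*(u - 2*sqrt(2))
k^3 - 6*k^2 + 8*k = k*(k - 4)*(k - 2)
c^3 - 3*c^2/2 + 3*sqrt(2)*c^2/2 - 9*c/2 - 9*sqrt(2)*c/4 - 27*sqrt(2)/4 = (c - 3)*(c + 3/2)*(c + 3*sqrt(2)/2)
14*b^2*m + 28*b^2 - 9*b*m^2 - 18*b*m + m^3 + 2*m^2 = (-7*b + m)*(-2*b + m)*(m + 2)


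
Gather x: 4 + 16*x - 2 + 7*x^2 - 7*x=7*x^2 + 9*x + 2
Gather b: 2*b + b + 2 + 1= 3*b + 3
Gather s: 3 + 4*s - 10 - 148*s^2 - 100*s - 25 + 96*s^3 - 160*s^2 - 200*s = 96*s^3 - 308*s^2 - 296*s - 32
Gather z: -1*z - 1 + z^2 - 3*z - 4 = z^2 - 4*z - 5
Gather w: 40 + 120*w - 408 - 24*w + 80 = 96*w - 288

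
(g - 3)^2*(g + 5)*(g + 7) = g^4 + 6*g^3 - 28*g^2 - 102*g + 315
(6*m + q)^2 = 36*m^2 + 12*m*q + q^2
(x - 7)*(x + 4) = x^2 - 3*x - 28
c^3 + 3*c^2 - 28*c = c*(c - 4)*(c + 7)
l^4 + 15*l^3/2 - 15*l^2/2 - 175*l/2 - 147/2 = (l - 7/2)*(l + 1)*(l + 3)*(l + 7)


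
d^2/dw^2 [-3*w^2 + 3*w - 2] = -6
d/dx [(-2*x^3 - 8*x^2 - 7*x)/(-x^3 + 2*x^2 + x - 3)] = 3*(-4*x^4 - 6*x^3 + 8*x^2 + 16*x + 7)/(x^6 - 4*x^5 + 2*x^4 + 10*x^3 - 11*x^2 - 6*x + 9)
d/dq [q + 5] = 1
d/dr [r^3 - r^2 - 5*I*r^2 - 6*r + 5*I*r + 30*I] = 3*r^2 - 2*r - 10*I*r - 6 + 5*I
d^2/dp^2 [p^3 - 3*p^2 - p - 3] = 6*p - 6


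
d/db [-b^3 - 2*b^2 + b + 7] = -3*b^2 - 4*b + 1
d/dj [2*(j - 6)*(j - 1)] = 4*j - 14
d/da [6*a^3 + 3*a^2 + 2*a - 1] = 18*a^2 + 6*a + 2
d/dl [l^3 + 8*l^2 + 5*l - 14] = 3*l^2 + 16*l + 5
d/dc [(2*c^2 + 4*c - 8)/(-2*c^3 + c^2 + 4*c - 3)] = 4*(c^3 + 5*c^2 - 6*c - 5)/(4*c^5 - 15*c^3 + 5*c^2 + 15*c - 9)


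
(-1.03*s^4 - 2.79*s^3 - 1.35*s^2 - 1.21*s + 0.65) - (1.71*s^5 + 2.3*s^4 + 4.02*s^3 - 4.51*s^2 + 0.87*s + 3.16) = -1.71*s^5 - 3.33*s^4 - 6.81*s^3 + 3.16*s^2 - 2.08*s - 2.51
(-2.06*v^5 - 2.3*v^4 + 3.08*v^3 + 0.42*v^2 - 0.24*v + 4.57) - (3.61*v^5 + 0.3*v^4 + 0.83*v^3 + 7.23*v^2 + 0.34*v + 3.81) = -5.67*v^5 - 2.6*v^4 + 2.25*v^3 - 6.81*v^2 - 0.58*v + 0.76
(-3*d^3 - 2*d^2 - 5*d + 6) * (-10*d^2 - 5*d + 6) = 30*d^5 + 35*d^4 + 42*d^3 - 47*d^2 - 60*d + 36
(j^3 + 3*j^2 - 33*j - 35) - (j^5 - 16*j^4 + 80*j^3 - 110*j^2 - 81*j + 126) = -j^5 + 16*j^4 - 79*j^3 + 113*j^2 + 48*j - 161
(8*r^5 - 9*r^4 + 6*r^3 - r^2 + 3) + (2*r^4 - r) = 8*r^5 - 7*r^4 + 6*r^3 - r^2 - r + 3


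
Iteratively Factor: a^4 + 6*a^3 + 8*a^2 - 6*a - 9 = (a + 1)*(a^3 + 5*a^2 + 3*a - 9) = (a + 1)*(a + 3)*(a^2 + 2*a - 3) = (a + 1)*(a + 3)^2*(a - 1)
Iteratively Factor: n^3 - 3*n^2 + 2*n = (n - 1)*(n^2 - 2*n) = (n - 2)*(n - 1)*(n)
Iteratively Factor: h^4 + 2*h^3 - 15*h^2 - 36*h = (h)*(h^3 + 2*h^2 - 15*h - 36) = h*(h + 3)*(h^2 - h - 12) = h*(h - 4)*(h + 3)*(h + 3)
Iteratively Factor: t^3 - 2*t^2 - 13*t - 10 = (t - 5)*(t^2 + 3*t + 2) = (t - 5)*(t + 2)*(t + 1)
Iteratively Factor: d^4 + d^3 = (d)*(d^3 + d^2) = d^2*(d^2 + d) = d^2*(d + 1)*(d)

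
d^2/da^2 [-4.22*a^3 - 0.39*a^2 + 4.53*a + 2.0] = -25.32*a - 0.78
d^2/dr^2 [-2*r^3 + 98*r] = -12*r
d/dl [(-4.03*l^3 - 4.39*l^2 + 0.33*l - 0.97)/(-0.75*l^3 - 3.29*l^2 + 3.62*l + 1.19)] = (-1.77635683940025e-15*l^5 + 9.9662*l^4 - 28.6822*l^3 - 31.3757*l^2 - 16.8308*l + 3.9041)/(0.5625*l^6 + 4.935*l^5 + 5.3941*l^4 - 25.6046*l^3 + 5.2742*l^2 + 8.6156*l + 1.4161)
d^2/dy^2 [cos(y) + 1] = -cos(y)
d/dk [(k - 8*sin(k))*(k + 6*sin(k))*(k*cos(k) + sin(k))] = -k^3*sin(k) + 4*k^2*sin(k)^2 + 4*k^2*cos(k) - 2*k^2 + 144*k*sin(k)^3 - 8*k*sin(k)*cos(k) - 94*k*sin(k) - 192*sin(k)^2*cos(k) - 2*sin(k)^2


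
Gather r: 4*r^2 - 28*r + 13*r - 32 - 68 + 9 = 4*r^2 - 15*r - 91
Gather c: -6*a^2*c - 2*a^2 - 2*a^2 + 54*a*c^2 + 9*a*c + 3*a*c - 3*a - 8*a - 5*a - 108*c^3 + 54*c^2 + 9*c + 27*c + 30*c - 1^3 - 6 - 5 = -4*a^2 - 16*a - 108*c^3 + c^2*(54*a + 54) + c*(-6*a^2 + 12*a + 66) - 12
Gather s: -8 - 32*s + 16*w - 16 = -32*s + 16*w - 24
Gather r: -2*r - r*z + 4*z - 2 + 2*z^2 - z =r*(-z - 2) + 2*z^2 + 3*z - 2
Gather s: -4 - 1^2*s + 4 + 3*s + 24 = 2*s + 24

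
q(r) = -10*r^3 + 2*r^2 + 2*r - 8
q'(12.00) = -4270.00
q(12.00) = -16976.00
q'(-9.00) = -2464.00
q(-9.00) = 7426.00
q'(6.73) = -1329.87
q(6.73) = -2952.17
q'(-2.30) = -165.90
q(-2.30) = 119.65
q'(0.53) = -4.31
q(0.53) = -7.87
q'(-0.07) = 1.57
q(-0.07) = -8.13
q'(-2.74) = -234.19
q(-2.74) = 207.24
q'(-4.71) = -682.36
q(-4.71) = 1071.82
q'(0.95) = -21.28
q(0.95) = -12.87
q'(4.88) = -692.91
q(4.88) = -1112.75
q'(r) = -30*r^2 + 4*r + 2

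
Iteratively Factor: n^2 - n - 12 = (n - 4)*(n + 3)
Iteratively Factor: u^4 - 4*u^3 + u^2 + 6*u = (u - 3)*(u^3 - u^2 - 2*u) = u*(u - 3)*(u^2 - u - 2) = u*(u - 3)*(u - 2)*(u + 1)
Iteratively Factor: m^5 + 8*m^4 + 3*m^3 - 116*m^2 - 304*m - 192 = (m + 1)*(m^4 + 7*m^3 - 4*m^2 - 112*m - 192) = (m + 1)*(m + 4)*(m^3 + 3*m^2 - 16*m - 48) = (m + 1)*(m + 3)*(m + 4)*(m^2 - 16) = (m - 4)*(m + 1)*(m + 3)*(m + 4)*(m + 4)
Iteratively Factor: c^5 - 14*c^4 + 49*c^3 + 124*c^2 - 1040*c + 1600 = (c - 4)*(c^4 - 10*c^3 + 9*c^2 + 160*c - 400) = (c - 4)^2*(c^3 - 6*c^2 - 15*c + 100) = (c - 4)^2*(c + 4)*(c^2 - 10*c + 25) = (c - 5)*(c - 4)^2*(c + 4)*(c - 5)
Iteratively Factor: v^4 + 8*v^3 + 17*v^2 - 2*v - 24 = (v + 3)*(v^3 + 5*v^2 + 2*v - 8) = (v - 1)*(v + 3)*(v^2 + 6*v + 8) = (v - 1)*(v + 3)*(v + 4)*(v + 2)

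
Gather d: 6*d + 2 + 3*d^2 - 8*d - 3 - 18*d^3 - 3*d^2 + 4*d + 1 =-18*d^3 + 2*d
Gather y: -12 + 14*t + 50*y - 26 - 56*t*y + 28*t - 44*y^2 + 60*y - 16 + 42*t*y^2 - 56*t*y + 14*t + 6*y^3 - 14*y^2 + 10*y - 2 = 56*t + 6*y^3 + y^2*(42*t - 58) + y*(120 - 112*t) - 56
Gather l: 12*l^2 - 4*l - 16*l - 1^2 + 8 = 12*l^2 - 20*l + 7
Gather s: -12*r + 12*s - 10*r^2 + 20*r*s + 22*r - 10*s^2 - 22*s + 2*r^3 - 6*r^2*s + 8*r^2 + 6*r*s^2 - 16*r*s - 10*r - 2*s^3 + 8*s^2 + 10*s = 2*r^3 - 2*r^2 - 2*s^3 + s^2*(6*r - 2) + s*(-6*r^2 + 4*r)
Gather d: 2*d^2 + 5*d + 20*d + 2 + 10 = 2*d^2 + 25*d + 12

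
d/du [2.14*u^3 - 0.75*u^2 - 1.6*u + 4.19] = 6.42*u^2 - 1.5*u - 1.6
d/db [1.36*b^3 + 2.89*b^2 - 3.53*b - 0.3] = 4.08*b^2 + 5.78*b - 3.53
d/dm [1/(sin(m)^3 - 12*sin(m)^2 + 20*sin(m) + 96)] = (-3*sin(m)^2 + 24*sin(m) - 20)*cos(m)/(sin(m)^3 - 12*sin(m)^2 + 20*sin(m) + 96)^2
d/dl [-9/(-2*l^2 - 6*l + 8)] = 9*(-2*l - 3)/(2*(l^2 + 3*l - 4)^2)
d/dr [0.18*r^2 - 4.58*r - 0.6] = 0.36*r - 4.58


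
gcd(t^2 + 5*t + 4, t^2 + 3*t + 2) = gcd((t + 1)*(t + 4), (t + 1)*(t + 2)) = t + 1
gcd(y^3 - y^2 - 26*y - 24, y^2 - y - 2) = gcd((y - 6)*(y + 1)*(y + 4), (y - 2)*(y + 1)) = y + 1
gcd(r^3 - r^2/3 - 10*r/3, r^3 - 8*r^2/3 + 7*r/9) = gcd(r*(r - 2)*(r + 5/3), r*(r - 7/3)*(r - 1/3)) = r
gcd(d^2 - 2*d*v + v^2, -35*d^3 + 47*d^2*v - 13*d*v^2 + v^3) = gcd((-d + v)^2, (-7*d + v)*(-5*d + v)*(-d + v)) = -d + v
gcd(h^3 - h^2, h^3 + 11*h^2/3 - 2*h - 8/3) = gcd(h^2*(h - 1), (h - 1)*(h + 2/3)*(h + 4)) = h - 1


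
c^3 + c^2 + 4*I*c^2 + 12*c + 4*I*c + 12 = (c + 1)*(c - 2*I)*(c + 6*I)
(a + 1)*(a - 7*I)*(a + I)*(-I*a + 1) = -I*a^4 - 5*a^3 - I*a^3 - 5*a^2 - 13*I*a^2 + 7*a - 13*I*a + 7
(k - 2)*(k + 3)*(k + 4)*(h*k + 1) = h*k^4 + 5*h*k^3 - 2*h*k^2 - 24*h*k + k^3 + 5*k^2 - 2*k - 24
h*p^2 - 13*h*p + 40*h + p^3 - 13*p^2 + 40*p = (h + p)*(p - 8)*(p - 5)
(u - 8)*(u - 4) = u^2 - 12*u + 32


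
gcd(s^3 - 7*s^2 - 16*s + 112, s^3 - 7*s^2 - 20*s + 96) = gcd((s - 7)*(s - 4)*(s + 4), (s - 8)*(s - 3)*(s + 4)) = s + 4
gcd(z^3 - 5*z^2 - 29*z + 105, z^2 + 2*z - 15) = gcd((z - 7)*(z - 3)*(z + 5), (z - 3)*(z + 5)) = z^2 + 2*z - 15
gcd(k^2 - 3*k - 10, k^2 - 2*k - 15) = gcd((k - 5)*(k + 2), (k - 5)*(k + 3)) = k - 5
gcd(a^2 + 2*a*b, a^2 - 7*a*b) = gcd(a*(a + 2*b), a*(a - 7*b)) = a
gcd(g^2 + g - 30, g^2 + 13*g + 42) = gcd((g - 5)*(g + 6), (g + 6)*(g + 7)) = g + 6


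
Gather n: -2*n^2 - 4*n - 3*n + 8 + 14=-2*n^2 - 7*n + 22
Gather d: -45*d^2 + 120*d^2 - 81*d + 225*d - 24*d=75*d^2 + 120*d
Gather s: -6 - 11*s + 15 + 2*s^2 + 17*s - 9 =2*s^2 + 6*s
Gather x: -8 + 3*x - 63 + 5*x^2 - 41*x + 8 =5*x^2 - 38*x - 63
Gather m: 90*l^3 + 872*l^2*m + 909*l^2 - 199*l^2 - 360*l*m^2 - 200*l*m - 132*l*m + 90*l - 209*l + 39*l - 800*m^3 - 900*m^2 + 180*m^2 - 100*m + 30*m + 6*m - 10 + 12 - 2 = 90*l^3 + 710*l^2 - 80*l - 800*m^3 + m^2*(-360*l - 720) + m*(872*l^2 - 332*l - 64)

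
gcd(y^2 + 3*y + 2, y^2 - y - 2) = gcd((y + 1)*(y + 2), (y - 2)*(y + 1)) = y + 1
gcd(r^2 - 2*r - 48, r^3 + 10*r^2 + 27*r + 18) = r + 6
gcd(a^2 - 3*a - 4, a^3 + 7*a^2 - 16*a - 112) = a - 4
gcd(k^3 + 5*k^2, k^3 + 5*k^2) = k^3 + 5*k^2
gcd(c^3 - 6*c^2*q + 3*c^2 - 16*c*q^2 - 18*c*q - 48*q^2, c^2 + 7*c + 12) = c + 3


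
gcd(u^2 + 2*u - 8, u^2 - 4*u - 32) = u + 4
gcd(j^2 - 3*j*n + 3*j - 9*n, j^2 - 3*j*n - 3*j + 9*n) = j - 3*n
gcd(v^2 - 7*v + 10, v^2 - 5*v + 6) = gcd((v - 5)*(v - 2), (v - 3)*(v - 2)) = v - 2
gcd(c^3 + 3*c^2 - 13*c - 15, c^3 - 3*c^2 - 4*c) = c + 1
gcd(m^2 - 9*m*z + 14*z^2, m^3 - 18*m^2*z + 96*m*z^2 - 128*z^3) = -m + 2*z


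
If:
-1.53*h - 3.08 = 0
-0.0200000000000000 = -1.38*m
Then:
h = -2.01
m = 0.01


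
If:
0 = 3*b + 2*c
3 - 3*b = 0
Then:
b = 1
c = -3/2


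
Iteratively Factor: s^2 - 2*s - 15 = (s + 3)*(s - 5)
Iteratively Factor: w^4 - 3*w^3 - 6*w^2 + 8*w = (w + 2)*(w^3 - 5*w^2 + 4*w) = (w - 1)*(w + 2)*(w^2 - 4*w) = (w - 4)*(w - 1)*(w + 2)*(w)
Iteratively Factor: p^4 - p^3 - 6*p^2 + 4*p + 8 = (p - 2)*(p^3 + p^2 - 4*p - 4) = (p - 2)^2*(p^2 + 3*p + 2) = (p - 2)^2*(p + 2)*(p + 1)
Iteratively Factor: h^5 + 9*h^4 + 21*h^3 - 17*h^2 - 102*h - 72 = (h + 1)*(h^4 + 8*h^3 + 13*h^2 - 30*h - 72) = (h + 1)*(h + 3)*(h^3 + 5*h^2 - 2*h - 24) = (h + 1)*(h + 3)^2*(h^2 + 2*h - 8) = (h + 1)*(h + 3)^2*(h + 4)*(h - 2)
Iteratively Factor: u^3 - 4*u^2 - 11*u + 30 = (u - 5)*(u^2 + u - 6) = (u - 5)*(u + 3)*(u - 2)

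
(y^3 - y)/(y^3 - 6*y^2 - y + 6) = y/(y - 6)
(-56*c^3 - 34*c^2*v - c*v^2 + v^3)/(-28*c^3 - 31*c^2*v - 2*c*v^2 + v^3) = (2*c + v)/(c + v)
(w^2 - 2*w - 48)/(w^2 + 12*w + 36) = (w - 8)/(w + 6)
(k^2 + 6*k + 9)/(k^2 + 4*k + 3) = (k + 3)/(k + 1)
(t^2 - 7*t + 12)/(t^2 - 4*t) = (t - 3)/t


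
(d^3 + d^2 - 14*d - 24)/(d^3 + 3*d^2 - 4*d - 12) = (d - 4)/(d - 2)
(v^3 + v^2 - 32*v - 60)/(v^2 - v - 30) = v + 2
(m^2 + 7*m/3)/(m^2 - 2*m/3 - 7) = m/(m - 3)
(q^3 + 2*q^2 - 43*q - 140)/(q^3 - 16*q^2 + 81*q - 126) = (q^2 + 9*q + 20)/(q^2 - 9*q + 18)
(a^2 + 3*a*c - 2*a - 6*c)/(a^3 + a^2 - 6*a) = (a + 3*c)/(a*(a + 3))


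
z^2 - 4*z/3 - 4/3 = (z - 2)*(z + 2/3)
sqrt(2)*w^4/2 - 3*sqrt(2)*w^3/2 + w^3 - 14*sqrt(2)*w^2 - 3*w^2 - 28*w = w*(w - 7)*(w + 4)*(sqrt(2)*w/2 + 1)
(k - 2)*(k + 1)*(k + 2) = k^3 + k^2 - 4*k - 4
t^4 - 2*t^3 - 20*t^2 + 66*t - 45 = (t - 3)^2*(t - 1)*(t + 5)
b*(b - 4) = b^2 - 4*b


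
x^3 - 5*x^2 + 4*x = x*(x - 4)*(x - 1)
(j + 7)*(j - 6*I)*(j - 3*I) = j^3 + 7*j^2 - 9*I*j^2 - 18*j - 63*I*j - 126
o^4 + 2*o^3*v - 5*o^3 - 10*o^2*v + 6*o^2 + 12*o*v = o*(o - 3)*(o - 2)*(o + 2*v)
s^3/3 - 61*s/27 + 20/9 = (s/3 + 1)*(s - 5/3)*(s - 4/3)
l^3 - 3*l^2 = l^2*(l - 3)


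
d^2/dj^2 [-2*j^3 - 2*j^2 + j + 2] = -12*j - 4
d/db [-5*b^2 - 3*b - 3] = -10*b - 3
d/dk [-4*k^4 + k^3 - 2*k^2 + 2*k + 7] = -16*k^3 + 3*k^2 - 4*k + 2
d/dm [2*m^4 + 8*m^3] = 8*m^2*(m + 3)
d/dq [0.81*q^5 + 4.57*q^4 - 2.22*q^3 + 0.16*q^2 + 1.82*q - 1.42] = 4.05*q^4 + 18.28*q^3 - 6.66*q^2 + 0.32*q + 1.82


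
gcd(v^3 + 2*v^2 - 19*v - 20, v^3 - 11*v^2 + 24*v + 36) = v + 1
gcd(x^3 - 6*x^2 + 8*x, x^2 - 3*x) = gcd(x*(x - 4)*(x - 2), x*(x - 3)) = x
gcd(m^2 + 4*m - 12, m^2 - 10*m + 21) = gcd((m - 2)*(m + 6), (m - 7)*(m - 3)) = 1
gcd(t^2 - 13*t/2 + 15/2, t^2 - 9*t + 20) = t - 5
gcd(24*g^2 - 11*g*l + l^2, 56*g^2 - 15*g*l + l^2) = 8*g - l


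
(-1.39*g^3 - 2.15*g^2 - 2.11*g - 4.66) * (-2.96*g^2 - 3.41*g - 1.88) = 4.1144*g^5 + 11.1039*g^4 + 16.1903*g^3 + 25.0307*g^2 + 19.8574*g + 8.7608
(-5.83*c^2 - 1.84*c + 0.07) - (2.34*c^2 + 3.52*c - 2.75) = -8.17*c^2 - 5.36*c + 2.82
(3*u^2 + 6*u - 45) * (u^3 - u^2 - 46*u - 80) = 3*u^5 + 3*u^4 - 189*u^3 - 471*u^2 + 1590*u + 3600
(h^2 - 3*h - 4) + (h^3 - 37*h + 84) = h^3 + h^2 - 40*h + 80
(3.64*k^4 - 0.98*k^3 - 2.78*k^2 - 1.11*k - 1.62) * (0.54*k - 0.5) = 1.9656*k^5 - 2.3492*k^4 - 1.0112*k^3 + 0.7906*k^2 - 0.3198*k + 0.81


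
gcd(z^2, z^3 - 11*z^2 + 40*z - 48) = 1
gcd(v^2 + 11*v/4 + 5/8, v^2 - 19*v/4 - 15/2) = 1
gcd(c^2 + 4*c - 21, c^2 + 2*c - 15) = c - 3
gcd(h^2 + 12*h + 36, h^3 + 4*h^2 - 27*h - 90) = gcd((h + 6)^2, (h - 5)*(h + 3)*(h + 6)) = h + 6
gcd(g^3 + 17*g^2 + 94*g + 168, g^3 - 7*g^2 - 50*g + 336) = g + 7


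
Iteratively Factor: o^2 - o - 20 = (o + 4)*(o - 5)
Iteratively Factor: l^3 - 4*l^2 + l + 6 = (l - 3)*(l^2 - l - 2) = (l - 3)*(l + 1)*(l - 2)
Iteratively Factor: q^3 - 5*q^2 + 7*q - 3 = (q - 1)*(q^2 - 4*q + 3) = (q - 1)^2*(q - 3)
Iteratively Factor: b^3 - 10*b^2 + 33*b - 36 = (b - 4)*(b^2 - 6*b + 9) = (b - 4)*(b - 3)*(b - 3)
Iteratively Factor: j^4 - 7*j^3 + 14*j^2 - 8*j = (j - 2)*(j^3 - 5*j^2 + 4*j) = (j - 4)*(j - 2)*(j^2 - j) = j*(j - 4)*(j - 2)*(j - 1)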